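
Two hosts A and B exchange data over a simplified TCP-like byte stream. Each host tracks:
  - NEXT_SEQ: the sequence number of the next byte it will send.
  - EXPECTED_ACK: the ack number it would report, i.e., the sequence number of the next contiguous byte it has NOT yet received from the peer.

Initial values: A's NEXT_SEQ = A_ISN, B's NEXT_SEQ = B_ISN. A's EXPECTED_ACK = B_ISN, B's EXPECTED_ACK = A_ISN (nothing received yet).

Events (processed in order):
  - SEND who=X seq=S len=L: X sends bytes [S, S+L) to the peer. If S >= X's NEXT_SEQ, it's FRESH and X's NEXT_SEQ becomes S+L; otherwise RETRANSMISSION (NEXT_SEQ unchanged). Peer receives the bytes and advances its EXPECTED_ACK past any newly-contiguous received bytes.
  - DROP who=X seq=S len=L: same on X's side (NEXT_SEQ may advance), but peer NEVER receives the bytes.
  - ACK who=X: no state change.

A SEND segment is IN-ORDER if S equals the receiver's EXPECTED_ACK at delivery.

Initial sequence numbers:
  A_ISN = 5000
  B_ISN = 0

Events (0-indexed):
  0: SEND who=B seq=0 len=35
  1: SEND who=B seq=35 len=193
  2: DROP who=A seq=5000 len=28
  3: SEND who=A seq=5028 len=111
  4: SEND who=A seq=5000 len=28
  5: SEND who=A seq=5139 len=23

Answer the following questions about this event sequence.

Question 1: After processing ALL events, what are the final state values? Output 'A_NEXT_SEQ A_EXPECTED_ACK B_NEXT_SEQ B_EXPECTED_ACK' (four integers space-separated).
After event 0: A_seq=5000 A_ack=35 B_seq=35 B_ack=5000
After event 1: A_seq=5000 A_ack=228 B_seq=228 B_ack=5000
After event 2: A_seq=5028 A_ack=228 B_seq=228 B_ack=5000
After event 3: A_seq=5139 A_ack=228 B_seq=228 B_ack=5000
After event 4: A_seq=5139 A_ack=228 B_seq=228 B_ack=5139
After event 5: A_seq=5162 A_ack=228 B_seq=228 B_ack=5162

Answer: 5162 228 228 5162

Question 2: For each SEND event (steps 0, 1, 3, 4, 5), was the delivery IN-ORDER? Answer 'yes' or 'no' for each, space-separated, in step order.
Step 0: SEND seq=0 -> in-order
Step 1: SEND seq=35 -> in-order
Step 3: SEND seq=5028 -> out-of-order
Step 4: SEND seq=5000 -> in-order
Step 5: SEND seq=5139 -> in-order

Answer: yes yes no yes yes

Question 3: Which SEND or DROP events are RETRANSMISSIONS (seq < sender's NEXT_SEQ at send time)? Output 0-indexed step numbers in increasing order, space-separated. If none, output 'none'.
Answer: 4

Derivation:
Step 0: SEND seq=0 -> fresh
Step 1: SEND seq=35 -> fresh
Step 2: DROP seq=5000 -> fresh
Step 3: SEND seq=5028 -> fresh
Step 4: SEND seq=5000 -> retransmit
Step 5: SEND seq=5139 -> fresh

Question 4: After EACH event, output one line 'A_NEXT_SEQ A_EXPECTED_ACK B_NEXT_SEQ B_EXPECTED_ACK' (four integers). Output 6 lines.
5000 35 35 5000
5000 228 228 5000
5028 228 228 5000
5139 228 228 5000
5139 228 228 5139
5162 228 228 5162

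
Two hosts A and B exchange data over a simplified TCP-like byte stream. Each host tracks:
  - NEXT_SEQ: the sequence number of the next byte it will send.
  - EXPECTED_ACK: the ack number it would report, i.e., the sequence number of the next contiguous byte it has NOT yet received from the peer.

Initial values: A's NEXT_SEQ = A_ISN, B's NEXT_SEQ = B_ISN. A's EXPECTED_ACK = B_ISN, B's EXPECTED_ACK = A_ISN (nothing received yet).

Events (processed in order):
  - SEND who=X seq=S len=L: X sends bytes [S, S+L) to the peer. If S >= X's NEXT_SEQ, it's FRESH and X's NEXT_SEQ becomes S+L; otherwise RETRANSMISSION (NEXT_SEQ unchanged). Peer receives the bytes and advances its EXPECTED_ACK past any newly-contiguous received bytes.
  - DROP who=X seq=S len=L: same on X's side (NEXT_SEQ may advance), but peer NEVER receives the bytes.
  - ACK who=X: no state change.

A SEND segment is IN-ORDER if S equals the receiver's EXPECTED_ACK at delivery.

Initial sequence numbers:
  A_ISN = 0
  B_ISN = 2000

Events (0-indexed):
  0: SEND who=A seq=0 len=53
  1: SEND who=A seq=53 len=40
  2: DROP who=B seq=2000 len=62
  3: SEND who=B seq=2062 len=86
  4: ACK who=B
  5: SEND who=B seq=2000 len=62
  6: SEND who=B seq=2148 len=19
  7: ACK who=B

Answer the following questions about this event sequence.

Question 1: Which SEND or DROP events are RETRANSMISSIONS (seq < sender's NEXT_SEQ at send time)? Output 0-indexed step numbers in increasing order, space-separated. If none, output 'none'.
Answer: 5

Derivation:
Step 0: SEND seq=0 -> fresh
Step 1: SEND seq=53 -> fresh
Step 2: DROP seq=2000 -> fresh
Step 3: SEND seq=2062 -> fresh
Step 5: SEND seq=2000 -> retransmit
Step 6: SEND seq=2148 -> fresh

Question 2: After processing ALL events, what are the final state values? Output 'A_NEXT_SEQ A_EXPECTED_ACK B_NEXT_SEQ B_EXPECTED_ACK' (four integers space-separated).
After event 0: A_seq=53 A_ack=2000 B_seq=2000 B_ack=53
After event 1: A_seq=93 A_ack=2000 B_seq=2000 B_ack=93
After event 2: A_seq=93 A_ack=2000 B_seq=2062 B_ack=93
After event 3: A_seq=93 A_ack=2000 B_seq=2148 B_ack=93
After event 4: A_seq=93 A_ack=2000 B_seq=2148 B_ack=93
After event 5: A_seq=93 A_ack=2148 B_seq=2148 B_ack=93
After event 6: A_seq=93 A_ack=2167 B_seq=2167 B_ack=93
After event 7: A_seq=93 A_ack=2167 B_seq=2167 B_ack=93

Answer: 93 2167 2167 93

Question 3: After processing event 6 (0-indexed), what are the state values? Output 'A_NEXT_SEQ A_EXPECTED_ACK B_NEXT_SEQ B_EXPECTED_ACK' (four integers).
After event 0: A_seq=53 A_ack=2000 B_seq=2000 B_ack=53
After event 1: A_seq=93 A_ack=2000 B_seq=2000 B_ack=93
After event 2: A_seq=93 A_ack=2000 B_seq=2062 B_ack=93
After event 3: A_seq=93 A_ack=2000 B_seq=2148 B_ack=93
After event 4: A_seq=93 A_ack=2000 B_seq=2148 B_ack=93
After event 5: A_seq=93 A_ack=2148 B_seq=2148 B_ack=93
After event 6: A_seq=93 A_ack=2167 B_seq=2167 B_ack=93

93 2167 2167 93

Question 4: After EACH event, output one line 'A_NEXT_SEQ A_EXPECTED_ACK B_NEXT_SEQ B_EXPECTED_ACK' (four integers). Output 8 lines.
53 2000 2000 53
93 2000 2000 93
93 2000 2062 93
93 2000 2148 93
93 2000 2148 93
93 2148 2148 93
93 2167 2167 93
93 2167 2167 93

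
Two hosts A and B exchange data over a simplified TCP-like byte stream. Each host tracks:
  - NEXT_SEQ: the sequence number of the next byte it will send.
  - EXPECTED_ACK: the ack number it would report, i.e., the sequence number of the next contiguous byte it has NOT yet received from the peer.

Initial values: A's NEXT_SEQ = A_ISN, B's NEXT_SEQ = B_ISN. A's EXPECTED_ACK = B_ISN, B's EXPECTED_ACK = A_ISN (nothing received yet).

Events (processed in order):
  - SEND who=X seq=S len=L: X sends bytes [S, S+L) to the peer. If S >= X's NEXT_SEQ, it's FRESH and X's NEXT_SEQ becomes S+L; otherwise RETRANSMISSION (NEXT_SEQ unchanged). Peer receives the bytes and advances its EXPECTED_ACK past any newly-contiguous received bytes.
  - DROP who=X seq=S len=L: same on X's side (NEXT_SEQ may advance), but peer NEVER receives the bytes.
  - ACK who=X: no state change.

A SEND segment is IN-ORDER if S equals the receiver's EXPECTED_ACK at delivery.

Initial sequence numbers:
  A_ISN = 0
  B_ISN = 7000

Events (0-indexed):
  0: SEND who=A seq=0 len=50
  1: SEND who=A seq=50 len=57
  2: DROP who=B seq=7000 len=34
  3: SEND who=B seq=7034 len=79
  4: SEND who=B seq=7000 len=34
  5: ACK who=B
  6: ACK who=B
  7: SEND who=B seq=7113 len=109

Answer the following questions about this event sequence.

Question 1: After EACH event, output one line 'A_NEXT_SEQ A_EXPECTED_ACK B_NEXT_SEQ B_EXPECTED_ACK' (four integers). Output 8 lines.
50 7000 7000 50
107 7000 7000 107
107 7000 7034 107
107 7000 7113 107
107 7113 7113 107
107 7113 7113 107
107 7113 7113 107
107 7222 7222 107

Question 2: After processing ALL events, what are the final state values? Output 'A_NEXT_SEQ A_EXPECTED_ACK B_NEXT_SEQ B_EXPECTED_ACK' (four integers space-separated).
Answer: 107 7222 7222 107

Derivation:
After event 0: A_seq=50 A_ack=7000 B_seq=7000 B_ack=50
After event 1: A_seq=107 A_ack=7000 B_seq=7000 B_ack=107
After event 2: A_seq=107 A_ack=7000 B_seq=7034 B_ack=107
After event 3: A_seq=107 A_ack=7000 B_seq=7113 B_ack=107
After event 4: A_seq=107 A_ack=7113 B_seq=7113 B_ack=107
After event 5: A_seq=107 A_ack=7113 B_seq=7113 B_ack=107
After event 6: A_seq=107 A_ack=7113 B_seq=7113 B_ack=107
After event 7: A_seq=107 A_ack=7222 B_seq=7222 B_ack=107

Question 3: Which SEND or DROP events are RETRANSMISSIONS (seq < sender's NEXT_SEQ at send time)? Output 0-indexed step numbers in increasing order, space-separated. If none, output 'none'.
Answer: 4

Derivation:
Step 0: SEND seq=0 -> fresh
Step 1: SEND seq=50 -> fresh
Step 2: DROP seq=7000 -> fresh
Step 3: SEND seq=7034 -> fresh
Step 4: SEND seq=7000 -> retransmit
Step 7: SEND seq=7113 -> fresh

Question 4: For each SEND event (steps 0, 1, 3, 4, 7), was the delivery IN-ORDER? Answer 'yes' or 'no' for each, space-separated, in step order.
Answer: yes yes no yes yes

Derivation:
Step 0: SEND seq=0 -> in-order
Step 1: SEND seq=50 -> in-order
Step 3: SEND seq=7034 -> out-of-order
Step 4: SEND seq=7000 -> in-order
Step 7: SEND seq=7113 -> in-order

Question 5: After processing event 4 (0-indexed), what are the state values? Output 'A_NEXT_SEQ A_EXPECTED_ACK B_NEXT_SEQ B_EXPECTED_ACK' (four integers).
After event 0: A_seq=50 A_ack=7000 B_seq=7000 B_ack=50
After event 1: A_seq=107 A_ack=7000 B_seq=7000 B_ack=107
After event 2: A_seq=107 A_ack=7000 B_seq=7034 B_ack=107
After event 3: A_seq=107 A_ack=7000 B_seq=7113 B_ack=107
After event 4: A_seq=107 A_ack=7113 B_seq=7113 B_ack=107

107 7113 7113 107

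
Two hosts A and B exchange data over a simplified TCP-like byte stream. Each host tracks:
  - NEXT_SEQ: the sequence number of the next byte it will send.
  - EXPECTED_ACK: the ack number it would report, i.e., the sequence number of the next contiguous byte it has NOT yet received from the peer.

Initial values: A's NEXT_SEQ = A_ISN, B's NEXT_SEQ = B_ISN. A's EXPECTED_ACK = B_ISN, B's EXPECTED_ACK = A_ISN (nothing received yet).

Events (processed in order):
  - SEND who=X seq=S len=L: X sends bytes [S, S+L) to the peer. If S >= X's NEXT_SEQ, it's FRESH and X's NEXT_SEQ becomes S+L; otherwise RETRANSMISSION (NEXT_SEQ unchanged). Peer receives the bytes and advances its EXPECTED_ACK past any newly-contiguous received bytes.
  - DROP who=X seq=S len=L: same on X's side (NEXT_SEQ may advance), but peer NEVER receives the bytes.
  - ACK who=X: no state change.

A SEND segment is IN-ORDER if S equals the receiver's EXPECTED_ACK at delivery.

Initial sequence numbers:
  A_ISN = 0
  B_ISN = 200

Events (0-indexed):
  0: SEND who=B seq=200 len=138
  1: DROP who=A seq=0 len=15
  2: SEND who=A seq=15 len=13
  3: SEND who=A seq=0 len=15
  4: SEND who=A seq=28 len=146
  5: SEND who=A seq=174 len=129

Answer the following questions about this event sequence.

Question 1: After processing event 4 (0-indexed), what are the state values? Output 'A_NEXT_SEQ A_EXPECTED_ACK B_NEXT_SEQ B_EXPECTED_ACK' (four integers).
After event 0: A_seq=0 A_ack=338 B_seq=338 B_ack=0
After event 1: A_seq=15 A_ack=338 B_seq=338 B_ack=0
After event 2: A_seq=28 A_ack=338 B_seq=338 B_ack=0
After event 3: A_seq=28 A_ack=338 B_seq=338 B_ack=28
After event 4: A_seq=174 A_ack=338 B_seq=338 B_ack=174

174 338 338 174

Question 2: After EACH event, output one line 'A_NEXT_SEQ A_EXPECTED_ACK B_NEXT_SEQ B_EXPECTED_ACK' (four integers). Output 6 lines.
0 338 338 0
15 338 338 0
28 338 338 0
28 338 338 28
174 338 338 174
303 338 338 303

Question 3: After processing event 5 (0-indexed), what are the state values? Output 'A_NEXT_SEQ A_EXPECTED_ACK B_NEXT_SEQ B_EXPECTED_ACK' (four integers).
After event 0: A_seq=0 A_ack=338 B_seq=338 B_ack=0
After event 1: A_seq=15 A_ack=338 B_seq=338 B_ack=0
After event 2: A_seq=28 A_ack=338 B_seq=338 B_ack=0
After event 3: A_seq=28 A_ack=338 B_seq=338 B_ack=28
After event 4: A_seq=174 A_ack=338 B_seq=338 B_ack=174
After event 5: A_seq=303 A_ack=338 B_seq=338 B_ack=303

303 338 338 303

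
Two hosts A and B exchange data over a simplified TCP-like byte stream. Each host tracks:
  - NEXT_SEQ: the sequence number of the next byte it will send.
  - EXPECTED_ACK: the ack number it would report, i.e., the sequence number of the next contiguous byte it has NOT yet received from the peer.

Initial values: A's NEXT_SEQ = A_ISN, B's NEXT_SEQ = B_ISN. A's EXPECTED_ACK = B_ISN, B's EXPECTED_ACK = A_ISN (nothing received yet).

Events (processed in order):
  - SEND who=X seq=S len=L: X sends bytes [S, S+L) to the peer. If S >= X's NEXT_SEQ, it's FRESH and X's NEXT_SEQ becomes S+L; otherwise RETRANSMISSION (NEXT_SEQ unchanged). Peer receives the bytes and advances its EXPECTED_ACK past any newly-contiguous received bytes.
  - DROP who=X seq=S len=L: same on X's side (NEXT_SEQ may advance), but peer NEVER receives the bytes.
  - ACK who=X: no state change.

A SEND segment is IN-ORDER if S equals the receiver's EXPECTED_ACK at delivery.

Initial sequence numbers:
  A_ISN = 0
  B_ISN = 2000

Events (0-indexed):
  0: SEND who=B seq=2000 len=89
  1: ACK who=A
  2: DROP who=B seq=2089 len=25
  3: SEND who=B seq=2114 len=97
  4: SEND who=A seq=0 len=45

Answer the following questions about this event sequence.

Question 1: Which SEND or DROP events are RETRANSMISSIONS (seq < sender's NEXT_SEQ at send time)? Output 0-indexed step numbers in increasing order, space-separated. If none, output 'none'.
Step 0: SEND seq=2000 -> fresh
Step 2: DROP seq=2089 -> fresh
Step 3: SEND seq=2114 -> fresh
Step 4: SEND seq=0 -> fresh

Answer: none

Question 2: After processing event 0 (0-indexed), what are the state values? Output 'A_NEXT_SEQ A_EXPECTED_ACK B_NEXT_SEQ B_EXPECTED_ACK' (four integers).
After event 0: A_seq=0 A_ack=2089 B_seq=2089 B_ack=0

0 2089 2089 0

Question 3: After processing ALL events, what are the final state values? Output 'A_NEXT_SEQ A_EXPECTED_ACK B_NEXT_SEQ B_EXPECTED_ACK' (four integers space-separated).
After event 0: A_seq=0 A_ack=2089 B_seq=2089 B_ack=0
After event 1: A_seq=0 A_ack=2089 B_seq=2089 B_ack=0
After event 2: A_seq=0 A_ack=2089 B_seq=2114 B_ack=0
After event 3: A_seq=0 A_ack=2089 B_seq=2211 B_ack=0
After event 4: A_seq=45 A_ack=2089 B_seq=2211 B_ack=45

Answer: 45 2089 2211 45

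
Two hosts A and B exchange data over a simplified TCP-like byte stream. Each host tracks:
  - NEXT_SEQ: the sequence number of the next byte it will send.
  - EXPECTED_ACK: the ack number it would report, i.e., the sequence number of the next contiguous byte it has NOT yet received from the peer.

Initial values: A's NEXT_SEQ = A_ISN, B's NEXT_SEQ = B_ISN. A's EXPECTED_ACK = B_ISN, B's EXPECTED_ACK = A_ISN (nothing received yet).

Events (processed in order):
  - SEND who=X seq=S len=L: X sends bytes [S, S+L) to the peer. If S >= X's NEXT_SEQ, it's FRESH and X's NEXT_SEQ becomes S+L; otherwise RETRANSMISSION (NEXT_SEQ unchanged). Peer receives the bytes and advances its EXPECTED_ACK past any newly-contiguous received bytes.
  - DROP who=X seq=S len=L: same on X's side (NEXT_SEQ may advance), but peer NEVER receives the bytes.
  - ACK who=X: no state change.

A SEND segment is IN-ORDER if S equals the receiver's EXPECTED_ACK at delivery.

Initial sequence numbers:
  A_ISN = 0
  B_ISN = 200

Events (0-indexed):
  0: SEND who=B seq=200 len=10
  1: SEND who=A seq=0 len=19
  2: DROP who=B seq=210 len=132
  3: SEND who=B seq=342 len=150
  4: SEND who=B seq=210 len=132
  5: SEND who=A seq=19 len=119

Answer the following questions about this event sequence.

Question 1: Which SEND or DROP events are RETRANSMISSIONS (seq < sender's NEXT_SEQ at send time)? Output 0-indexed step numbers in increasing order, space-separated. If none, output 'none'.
Answer: 4

Derivation:
Step 0: SEND seq=200 -> fresh
Step 1: SEND seq=0 -> fresh
Step 2: DROP seq=210 -> fresh
Step 3: SEND seq=342 -> fresh
Step 4: SEND seq=210 -> retransmit
Step 5: SEND seq=19 -> fresh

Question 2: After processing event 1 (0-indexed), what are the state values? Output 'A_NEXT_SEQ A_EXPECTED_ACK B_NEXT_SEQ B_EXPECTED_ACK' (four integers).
After event 0: A_seq=0 A_ack=210 B_seq=210 B_ack=0
After event 1: A_seq=19 A_ack=210 B_seq=210 B_ack=19

19 210 210 19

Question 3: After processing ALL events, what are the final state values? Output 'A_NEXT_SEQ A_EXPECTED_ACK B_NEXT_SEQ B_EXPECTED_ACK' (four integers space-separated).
Answer: 138 492 492 138

Derivation:
After event 0: A_seq=0 A_ack=210 B_seq=210 B_ack=0
After event 1: A_seq=19 A_ack=210 B_seq=210 B_ack=19
After event 2: A_seq=19 A_ack=210 B_seq=342 B_ack=19
After event 3: A_seq=19 A_ack=210 B_seq=492 B_ack=19
After event 4: A_seq=19 A_ack=492 B_seq=492 B_ack=19
After event 5: A_seq=138 A_ack=492 B_seq=492 B_ack=138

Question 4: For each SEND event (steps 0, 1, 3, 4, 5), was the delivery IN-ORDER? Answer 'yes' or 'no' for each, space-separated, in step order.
Answer: yes yes no yes yes

Derivation:
Step 0: SEND seq=200 -> in-order
Step 1: SEND seq=0 -> in-order
Step 3: SEND seq=342 -> out-of-order
Step 4: SEND seq=210 -> in-order
Step 5: SEND seq=19 -> in-order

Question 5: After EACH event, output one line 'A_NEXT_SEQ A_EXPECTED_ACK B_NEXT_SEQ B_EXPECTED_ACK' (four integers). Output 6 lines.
0 210 210 0
19 210 210 19
19 210 342 19
19 210 492 19
19 492 492 19
138 492 492 138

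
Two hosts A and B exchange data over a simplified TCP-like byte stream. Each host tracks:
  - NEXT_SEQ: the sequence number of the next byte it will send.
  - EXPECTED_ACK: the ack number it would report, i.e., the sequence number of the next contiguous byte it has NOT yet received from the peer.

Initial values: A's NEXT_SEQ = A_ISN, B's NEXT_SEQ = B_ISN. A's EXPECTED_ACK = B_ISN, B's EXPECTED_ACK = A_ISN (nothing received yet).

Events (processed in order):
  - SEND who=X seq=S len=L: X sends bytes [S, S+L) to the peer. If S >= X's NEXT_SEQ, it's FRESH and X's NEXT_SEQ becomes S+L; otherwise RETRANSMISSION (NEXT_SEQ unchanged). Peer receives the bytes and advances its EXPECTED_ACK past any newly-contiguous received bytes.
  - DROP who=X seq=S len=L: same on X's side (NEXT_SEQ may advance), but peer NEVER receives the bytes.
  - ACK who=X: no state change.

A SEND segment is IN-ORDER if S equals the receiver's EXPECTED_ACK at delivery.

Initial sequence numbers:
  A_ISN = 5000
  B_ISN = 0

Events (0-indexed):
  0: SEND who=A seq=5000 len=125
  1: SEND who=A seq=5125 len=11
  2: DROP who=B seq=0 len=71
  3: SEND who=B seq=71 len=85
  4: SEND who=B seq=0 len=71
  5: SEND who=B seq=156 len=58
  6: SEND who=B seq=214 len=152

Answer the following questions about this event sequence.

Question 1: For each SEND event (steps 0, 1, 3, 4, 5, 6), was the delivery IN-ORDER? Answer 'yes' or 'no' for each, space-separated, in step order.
Answer: yes yes no yes yes yes

Derivation:
Step 0: SEND seq=5000 -> in-order
Step 1: SEND seq=5125 -> in-order
Step 3: SEND seq=71 -> out-of-order
Step 4: SEND seq=0 -> in-order
Step 5: SEND seq=156 -> in-order
Step 6: SEND seq=214 -> in-order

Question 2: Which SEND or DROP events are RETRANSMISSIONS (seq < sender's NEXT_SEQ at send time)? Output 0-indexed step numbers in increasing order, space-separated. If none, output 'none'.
Answer: 4

Derivation:
Step 0: SEND seq=5000 -> fresh
Step 1: SEND seq=5125 -> fresh
Step 2: DROP seq=0 -> fresh
Step 3: SEND seq=71 -> fresh
Step 4: SEND seq=0 -> retransmit
Step 5: SEND seq=156 -> fresh
Step 6: SEND seq=214 -> fresh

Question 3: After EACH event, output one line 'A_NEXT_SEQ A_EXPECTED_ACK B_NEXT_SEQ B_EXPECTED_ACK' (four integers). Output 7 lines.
5125 0 0 5125
5136 0 0 5136
5136 0 71 5136
5136 0 156 5136
5136 156 156 5136
5136 214 214 5136
5136 366 366 5136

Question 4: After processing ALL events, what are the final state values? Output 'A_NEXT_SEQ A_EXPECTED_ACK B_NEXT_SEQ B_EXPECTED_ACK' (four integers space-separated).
Answer: 5136 366 366 5136

Derivation:
After event 0: A_seq=5125 A_ack=0 B_seq=0 B_ack=5125
After event 1: A_seq=5136 A_ack=0 B_seq=0 B_ack=5136
After event 2: A_seq=5136 A_ack=0 B_seq=71 B_ack=5136
After event 3: A_seq=5136 A_ack=0 B_seq=156 B_ack=5136
After event 4: A_seq=5136 A_ack=156 B_seq=156 B_ack=5136
After event 5: A_seq=5136 A_ack=214 B_seq=214 B_ack=5136
After event 6: A_seq=5136 A_ack=366 B_seq=366 B_ack=5136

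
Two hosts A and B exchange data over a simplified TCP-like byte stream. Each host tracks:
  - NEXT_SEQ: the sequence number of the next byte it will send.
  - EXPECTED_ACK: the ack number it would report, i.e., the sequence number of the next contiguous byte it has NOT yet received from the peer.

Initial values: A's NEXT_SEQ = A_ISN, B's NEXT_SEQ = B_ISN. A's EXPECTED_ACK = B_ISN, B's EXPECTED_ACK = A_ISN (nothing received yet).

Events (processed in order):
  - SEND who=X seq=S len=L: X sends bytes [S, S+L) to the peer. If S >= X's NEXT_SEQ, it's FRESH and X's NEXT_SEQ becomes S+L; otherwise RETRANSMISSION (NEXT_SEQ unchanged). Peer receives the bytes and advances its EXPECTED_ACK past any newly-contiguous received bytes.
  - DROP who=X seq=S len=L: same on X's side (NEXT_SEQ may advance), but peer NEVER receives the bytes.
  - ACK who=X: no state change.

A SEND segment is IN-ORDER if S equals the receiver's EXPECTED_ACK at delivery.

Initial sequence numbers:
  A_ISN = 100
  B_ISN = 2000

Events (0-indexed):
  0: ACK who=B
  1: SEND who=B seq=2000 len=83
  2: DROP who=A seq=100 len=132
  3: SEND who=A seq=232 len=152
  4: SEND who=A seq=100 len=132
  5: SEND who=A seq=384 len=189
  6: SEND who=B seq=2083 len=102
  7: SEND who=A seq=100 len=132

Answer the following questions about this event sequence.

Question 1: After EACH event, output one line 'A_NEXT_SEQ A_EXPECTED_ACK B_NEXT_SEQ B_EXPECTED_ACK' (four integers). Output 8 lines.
100 2000 2000 100
100 2083 2083 100
232 2083 2083 100
384 2083 2083 100
384 2083 2083 384
573 2083 2083 573
573 2185 2185 573
573 2185 2185 573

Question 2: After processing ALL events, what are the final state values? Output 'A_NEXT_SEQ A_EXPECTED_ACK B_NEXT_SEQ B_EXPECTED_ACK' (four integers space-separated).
After event 0: A_seq=100 A_ack=2000 B_seq=2000 B_ack=100
After event 1: A_seq=100 A_ack=2083 B_seq=2083 B_ack=100
After event 2: A_seq=232 A_ack=2083 B_seq=2083 B_ack=100
After event 3: A_seq=384 A_ack=2083 B_seq=2083 B_ack=100
After event 4: A_seq=384 A_ack=2083 B_seq=2083 B_ack=384
After event 5: A_seq=573 A_ack=2083 B_seq=2083 B_ack=573
After event 6: A_seq=573 A_ack=2185 B_seq=2185 B_ack=573
After event 7: A_seq=573 A_ack=2185 B_seq=2185 B_ack=573

Answer: 573 2185 2185 573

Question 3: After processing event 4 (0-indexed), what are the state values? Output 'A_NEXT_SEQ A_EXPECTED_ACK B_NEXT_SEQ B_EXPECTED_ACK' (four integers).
After event 0: A_seq=100 A_ack=2000 B_seq=2000 B_ack=100
After event 1: A_seq=100 A_ack=2083 B_seq=2083 B_ack=100
After event 2: A_seq=232 A_ack=2083 B_seq=2083 B_ack=100
After event 3: A_seq=384 A_ack=2083 B_seq=2083 B_ack=100
After event 4: A_seq=384 A_ack=2083 B_seq=2083 B_ack=384

384 2083 2083 384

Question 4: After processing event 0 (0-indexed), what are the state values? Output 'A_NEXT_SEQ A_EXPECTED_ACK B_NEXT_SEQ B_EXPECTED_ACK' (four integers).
After event 0: A_seq=100 A_ack=2000 B_seq=2000 B_ack=100

100 2000 2000 100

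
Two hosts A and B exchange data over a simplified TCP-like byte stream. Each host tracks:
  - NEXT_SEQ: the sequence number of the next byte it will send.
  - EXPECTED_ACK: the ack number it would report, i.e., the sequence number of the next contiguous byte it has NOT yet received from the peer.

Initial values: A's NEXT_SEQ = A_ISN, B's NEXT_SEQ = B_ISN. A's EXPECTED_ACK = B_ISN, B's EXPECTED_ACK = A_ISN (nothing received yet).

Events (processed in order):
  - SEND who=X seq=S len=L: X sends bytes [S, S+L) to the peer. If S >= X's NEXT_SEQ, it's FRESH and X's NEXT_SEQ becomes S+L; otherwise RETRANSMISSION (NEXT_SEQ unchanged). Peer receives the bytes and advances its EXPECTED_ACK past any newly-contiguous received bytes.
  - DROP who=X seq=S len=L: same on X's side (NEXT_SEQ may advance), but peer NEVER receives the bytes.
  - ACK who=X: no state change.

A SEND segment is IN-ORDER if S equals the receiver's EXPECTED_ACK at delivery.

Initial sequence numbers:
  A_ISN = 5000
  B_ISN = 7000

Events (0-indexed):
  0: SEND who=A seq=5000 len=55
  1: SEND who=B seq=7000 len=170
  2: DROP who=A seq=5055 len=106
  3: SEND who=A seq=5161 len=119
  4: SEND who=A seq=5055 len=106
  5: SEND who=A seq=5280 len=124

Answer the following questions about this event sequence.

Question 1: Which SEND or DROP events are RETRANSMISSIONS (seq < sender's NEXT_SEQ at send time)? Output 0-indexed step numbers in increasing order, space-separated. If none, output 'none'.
Answer: 4

Derivation:
Step 0: SEND seq=5000 -> fresh
Step 1: SEND seq=7000 -> fresh
Step 2: DROP seq=5055 -> fresh
Step 3: SEND seq=5161 -> fresh
Step 4: SEND seq=5055 -> retransmit
Step 5: SEND seq=5280 -> fresh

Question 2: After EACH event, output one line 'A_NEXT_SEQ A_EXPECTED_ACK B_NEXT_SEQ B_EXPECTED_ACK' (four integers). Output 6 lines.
5055 7000 7000 5055
5055 7170 7170 5055
5161 7170 7170 5055
5280 7170 7170 5055
5280 7170 7170 5280
5404 7170 7170 5404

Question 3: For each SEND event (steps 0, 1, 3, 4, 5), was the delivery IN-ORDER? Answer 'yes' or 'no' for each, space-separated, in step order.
Answer: yes yes no yes yes

Derivation:
Step 0: SEND seq=5000 -> in-order
Step 1: SEND seq=7000 -> in-order
Step 3: SEND seq=5161 -> out-of-order
Step 4: SEND seq=5055 -> in-order
Step 5: SEND seq=5280 -> in-order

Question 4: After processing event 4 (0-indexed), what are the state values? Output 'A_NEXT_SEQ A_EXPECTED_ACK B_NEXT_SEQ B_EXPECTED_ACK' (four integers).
After event 0: A_seq=5055 A_ack=7000 B_seq=7000 B_ack=5055
After event 1: A_seq=5055 A_ack=7170 B_seq=7170 B_ack=5055
After event 2: A_seq=5161 A_ack=7170 B_seq=7170 B_ack=5055
After event 3: A_seq=5280 A_ack=7170 B_seq=7170 B_ack=5055
After event 4: A_seq=5280 A_ack=7170 B_seq=7170 B_ack=5280

5280 7170 7170 5280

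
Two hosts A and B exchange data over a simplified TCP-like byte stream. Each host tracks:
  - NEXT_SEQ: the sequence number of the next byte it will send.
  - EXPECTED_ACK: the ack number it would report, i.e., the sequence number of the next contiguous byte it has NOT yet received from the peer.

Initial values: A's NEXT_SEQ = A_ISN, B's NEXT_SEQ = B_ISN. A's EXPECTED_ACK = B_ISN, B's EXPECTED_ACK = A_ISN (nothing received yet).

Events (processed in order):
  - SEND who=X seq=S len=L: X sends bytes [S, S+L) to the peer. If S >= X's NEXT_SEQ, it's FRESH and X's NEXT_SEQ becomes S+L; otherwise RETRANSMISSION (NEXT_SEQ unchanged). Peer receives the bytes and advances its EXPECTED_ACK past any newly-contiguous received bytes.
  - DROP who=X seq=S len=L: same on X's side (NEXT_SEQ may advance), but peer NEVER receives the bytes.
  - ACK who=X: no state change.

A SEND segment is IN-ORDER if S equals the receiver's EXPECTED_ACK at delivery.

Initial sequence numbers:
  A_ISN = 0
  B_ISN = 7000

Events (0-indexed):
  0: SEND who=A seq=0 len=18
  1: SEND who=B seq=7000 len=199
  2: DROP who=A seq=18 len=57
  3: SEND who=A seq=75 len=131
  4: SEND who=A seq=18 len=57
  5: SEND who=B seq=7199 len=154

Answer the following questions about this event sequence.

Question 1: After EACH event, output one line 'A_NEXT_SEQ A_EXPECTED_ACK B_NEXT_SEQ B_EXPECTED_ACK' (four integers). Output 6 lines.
18 7000 7000 18
18 7199 7199 18
75 7199 7199 18
206 7199 7199 18
206 7199 7199 206
206 7353 7353 206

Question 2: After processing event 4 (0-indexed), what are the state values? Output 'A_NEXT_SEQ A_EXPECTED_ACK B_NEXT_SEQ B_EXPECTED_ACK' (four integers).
After event 0: A_seq=18 A_ack=7000 B_seq=7000 B_ack=18
After event 1: A_seq=18 A_ack=7199 B_seq=7199 B_ack=18
After event 2: A_seq=75 A_ack=7199 B_seq=7199 B_ack=18
After event 3: A_seq=206 A_ack=7199 B_seq=7199 B_ack=18
After event 4: A_seq=206 A_ack=7199 B_seq=7199 B_ack=206

206 7199 7199 206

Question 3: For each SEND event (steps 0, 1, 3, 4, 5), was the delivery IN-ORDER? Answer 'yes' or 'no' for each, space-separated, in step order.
Answer: yes yes no yes yes

Derivation:
Step 0: SEND seq=0 -> in-order
Step 1: SEND seq=7000 -> in-order
Step 3: SEND seq=75 -> out-of-order
Step 4: SEND seq=18 -> in-order
Step 5: SEND seq=7199 -> in-order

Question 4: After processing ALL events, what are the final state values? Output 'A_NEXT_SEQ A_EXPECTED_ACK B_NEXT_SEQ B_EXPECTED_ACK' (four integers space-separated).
After event 0: A_seq=18 A_ack=7000 B_seq=7000 B_ack=18
After event 1: A_seq=18 A_ack=7199 B_seq=7199 B_ack=18
After event 2: A_seq=75 A_ack=7199 B_seq=7199 B_ack=18
After event 3: A_seq=206 A_ack=7199 B_seq=7199 B_ack=18
After event 4: A_seq=206 A_ack=7199 B_seq=7199 B_ack=206
After event 5: A_seq=206 A_ack=7353 B_seq=7353 B_ack=206

Answer: 206 7353 7353 206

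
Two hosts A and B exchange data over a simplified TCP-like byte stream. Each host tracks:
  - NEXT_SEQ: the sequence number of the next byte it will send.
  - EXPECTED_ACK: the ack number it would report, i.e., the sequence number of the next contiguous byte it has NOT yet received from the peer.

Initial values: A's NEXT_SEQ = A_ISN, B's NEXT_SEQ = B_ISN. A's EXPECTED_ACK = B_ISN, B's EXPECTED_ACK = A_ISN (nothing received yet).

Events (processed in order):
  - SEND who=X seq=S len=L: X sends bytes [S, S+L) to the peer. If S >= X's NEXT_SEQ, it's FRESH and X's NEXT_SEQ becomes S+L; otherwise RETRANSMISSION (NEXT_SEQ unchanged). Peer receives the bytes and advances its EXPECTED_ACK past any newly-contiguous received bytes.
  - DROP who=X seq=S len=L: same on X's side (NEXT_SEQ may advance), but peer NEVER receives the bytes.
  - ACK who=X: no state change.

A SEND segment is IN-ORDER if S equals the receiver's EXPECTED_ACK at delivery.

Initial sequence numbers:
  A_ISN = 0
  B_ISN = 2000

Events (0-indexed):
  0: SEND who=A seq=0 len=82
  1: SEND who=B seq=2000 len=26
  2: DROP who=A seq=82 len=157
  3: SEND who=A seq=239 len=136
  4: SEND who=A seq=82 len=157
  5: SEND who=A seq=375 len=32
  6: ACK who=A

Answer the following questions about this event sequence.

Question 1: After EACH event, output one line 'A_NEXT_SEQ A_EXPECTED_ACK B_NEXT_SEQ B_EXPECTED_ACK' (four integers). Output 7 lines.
82 2000 2000 82
82 2026 2026 82
239 2026 2026 82
375 2026 2026 82
375 2026 2026 375
407 2026 2026 407
407 2026 2026 407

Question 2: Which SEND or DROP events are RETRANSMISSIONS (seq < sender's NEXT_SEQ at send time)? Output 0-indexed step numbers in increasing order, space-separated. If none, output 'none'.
Step 0: SEND seq=0 -> fresh
Step 1: SEND seq=2000 -> fresh
Step 2: DROP seq=82 -> fresh
Step 3: SEND seq=239 -> fresh
Step 4: SEND seq=82 -> retransmit
Step 5: SEND seq=375 -> fresh

Answer: 4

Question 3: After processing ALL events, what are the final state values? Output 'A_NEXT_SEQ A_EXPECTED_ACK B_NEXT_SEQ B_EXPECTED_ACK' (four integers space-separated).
After event 0: A_seq=82 A_ack=2000 B_seq=2000 B_ack=82
After event 1: A_seq=82 A_ack=2026 B_seq=2026 B_ack=82
After event 2: A_seq=239 A_ack=2026 B_seq=2026 B_ack=82
After event 3: A_seq=375 A_ack=2026 B_seq=2026 B_ack=82
After event 4: A_seq=375 A_ack=2026 B_seq=2026 B_ack=375
After event 5: A_seq=407 A_ack=2026 B_seq=2026 B_ack=407
After event 6: A_seq=407 A_ack=2026 B_seq=2026 B_ack=407

Answer: 407 2026 2026 407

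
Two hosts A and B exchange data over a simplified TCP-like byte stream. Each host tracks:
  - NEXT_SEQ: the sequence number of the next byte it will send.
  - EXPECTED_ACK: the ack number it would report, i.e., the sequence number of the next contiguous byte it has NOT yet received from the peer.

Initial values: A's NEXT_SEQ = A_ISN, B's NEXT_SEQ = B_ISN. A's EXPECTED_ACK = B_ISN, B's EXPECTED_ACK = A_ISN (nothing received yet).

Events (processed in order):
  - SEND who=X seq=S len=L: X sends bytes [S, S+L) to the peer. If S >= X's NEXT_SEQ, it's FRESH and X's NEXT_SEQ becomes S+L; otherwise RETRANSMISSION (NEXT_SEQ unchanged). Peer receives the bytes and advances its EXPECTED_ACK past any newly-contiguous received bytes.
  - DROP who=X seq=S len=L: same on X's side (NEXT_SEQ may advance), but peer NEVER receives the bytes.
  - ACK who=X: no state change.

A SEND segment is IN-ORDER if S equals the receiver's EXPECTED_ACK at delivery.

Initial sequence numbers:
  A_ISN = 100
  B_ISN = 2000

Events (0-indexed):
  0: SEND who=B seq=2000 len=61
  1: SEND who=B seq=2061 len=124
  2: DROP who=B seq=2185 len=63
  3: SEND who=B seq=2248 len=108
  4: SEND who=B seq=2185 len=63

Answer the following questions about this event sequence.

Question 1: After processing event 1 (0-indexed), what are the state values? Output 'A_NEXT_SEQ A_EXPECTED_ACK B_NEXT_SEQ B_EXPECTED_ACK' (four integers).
After event 0: A_seq=100 A_ack=2061 B_seq=2061 B_ack=100
After event 1: A_seq=100 A_ack=2185 B_seq=2185 B_ack=100

100 2185 2185 100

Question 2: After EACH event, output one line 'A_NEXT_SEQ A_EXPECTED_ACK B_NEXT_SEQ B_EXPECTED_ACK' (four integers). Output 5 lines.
100 2061 2061 100
100 2185 2185 100
100 2185 2248 100
100 2185 2356 100
100 2356 2356 100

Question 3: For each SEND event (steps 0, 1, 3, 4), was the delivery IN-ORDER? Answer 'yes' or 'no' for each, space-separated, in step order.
Answer: yes yes no yes

Derivation:
Step 0: SEND seq=2000 -> in-order
Step 1: SEND seq=2061 -> in-order
Step 3: SEND seq=2248 -> out-of-order
Step 4: SEND seq=2185 -> in-order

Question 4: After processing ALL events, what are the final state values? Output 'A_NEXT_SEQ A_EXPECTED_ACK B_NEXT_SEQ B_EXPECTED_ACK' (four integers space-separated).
Answer: 100 2356 2356 100

Derivation:
After event 0: A_seq=100 A_ack=2061 B_seq=2061 B_ack=100
After event 1: A_seq=100 A_ack=2185 B_seq=2185 B_ack=100
After event 2: A_seq=100 A_ack=2185 B_seq=2248 B_ack=100
After event 3: A_seq=100 A_ack=2185 B_seq=2356 B_ack=100
After event 4: A_seq=100 A_ack=2356 B_seq=2356 B_ack=100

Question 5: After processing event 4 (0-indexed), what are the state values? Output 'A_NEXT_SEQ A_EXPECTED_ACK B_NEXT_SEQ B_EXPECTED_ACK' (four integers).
After event 0: A_seq=100 A_ack=2061 B_seq=2061 B_ack=100
After event 1: A_seq=100 A_ack=2185 B_seq=2185 B_ack=100
After event 2: A_seq=100 A_ack=2185 B_seq=2248 B_ack=100
After event 3: A_seq=100 A_ack=2185 B_seq=2356 B_ack=100
After event 4: A_seq=100 A_ack=2356 B_seq=2356 B_ack=100

100 2356 2356 100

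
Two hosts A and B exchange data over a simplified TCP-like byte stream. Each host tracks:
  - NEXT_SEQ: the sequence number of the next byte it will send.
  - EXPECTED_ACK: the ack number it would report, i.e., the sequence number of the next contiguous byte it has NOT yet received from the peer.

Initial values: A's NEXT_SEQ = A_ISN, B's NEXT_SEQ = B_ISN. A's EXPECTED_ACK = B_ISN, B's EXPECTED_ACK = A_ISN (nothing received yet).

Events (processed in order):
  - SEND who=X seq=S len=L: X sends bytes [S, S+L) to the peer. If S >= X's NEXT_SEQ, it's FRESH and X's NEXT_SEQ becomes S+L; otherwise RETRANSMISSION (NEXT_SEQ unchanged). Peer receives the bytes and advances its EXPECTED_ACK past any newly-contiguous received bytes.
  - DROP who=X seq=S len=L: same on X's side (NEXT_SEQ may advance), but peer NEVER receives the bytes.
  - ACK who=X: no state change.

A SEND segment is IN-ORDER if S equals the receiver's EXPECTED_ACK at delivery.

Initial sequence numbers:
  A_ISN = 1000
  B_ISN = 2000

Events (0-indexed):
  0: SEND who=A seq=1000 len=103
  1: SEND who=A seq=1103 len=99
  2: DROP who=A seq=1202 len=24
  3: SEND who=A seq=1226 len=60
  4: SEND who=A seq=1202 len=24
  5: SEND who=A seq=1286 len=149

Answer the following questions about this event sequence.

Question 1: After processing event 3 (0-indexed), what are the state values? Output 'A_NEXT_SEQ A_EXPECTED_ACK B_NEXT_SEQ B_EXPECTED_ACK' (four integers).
After event 0: A_seq=1103 A_ack=2000 B_seq=2000 B_ack=1103
After event 1: A_seq=1202 A_ack=2000 B_seq=2000 B_ack=1202
After event 2: A_seq=1226 A_ack=2000 B_seq=2000 B_ack=1202
After event 3: A_seq=1286 A_ack=2000 B_seq=2000 B_ack=1202

1286 2000 2000 1202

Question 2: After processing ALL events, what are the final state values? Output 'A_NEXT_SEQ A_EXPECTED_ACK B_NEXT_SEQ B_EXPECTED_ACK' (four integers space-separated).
Answer: 1435 2000 2000 1435

Derivation:
After event 0: A_seq=1103 A_ack=2000 B_seq=2000 B_ack=1103
After event 1: A_seq=1202 A_ack=2000 B_seq=2000 B_ack=1202
After event 2: A_seq=1226 A_ack=2000 B_seq=2000 B_ack=1202
After event 3: A_seq=1286 A_ack=2000 B_seq=2000 B_ack=1202
After event 4: A_seq=1286 A_ack=2000 B_seq=2000 B_ack=1286
After event 5: A_seq=1435 A_ack=2000 B_seq=2000 B_ack=1435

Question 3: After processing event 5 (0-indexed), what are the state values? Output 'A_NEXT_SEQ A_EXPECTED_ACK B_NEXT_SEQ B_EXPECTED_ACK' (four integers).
After event 0: A_seq=1103 A_ack=2000 B_seq=2000 B_ack=1103
After event 1: A_seq=1202 A_ack=2000 B_seq=2000 B_ack=1202
After event 2: A_seq=1226 A_ack=2000 B_seq=2000 B_ack=1202
After event 3: A_seq=1286 A_ack=2000 B_seq=2000 B_ack=1202
After event 4: A_seq=1286 A_ack=2000 B_seq=2000 B_ack=1286
After event 5: A_seq=1435 A_ack=2000 B_seq=2000 B_ack=1435

1435 2000 2000 1435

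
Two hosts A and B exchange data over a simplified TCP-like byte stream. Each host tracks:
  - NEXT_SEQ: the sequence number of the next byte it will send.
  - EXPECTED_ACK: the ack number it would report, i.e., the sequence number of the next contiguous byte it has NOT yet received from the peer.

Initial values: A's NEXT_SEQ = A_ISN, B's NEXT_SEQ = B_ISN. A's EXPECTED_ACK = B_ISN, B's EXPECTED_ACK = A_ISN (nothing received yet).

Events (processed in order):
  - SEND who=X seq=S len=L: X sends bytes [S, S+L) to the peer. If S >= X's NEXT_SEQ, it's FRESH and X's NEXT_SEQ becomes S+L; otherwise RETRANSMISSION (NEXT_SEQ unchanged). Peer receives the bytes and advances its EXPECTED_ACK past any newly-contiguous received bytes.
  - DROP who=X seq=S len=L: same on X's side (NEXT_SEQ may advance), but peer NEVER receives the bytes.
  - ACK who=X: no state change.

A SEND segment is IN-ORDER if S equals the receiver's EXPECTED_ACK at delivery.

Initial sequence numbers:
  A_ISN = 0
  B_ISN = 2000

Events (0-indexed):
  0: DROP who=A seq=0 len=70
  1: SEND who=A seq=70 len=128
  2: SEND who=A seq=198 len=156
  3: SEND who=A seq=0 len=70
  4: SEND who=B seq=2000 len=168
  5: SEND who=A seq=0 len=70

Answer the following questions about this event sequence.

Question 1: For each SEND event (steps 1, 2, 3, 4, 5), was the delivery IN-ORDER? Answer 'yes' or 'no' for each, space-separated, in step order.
Step 1: SEND seq=70 -> out-of-order
Step 2: SEND seq=198 -> out-of-order
Step 3: SEND seq=0 -> in-order
Step 4: SEND seq=2000 -> in-order
Step 5: SEND seq=0 -> out-of-order

Answer: no no yes yes no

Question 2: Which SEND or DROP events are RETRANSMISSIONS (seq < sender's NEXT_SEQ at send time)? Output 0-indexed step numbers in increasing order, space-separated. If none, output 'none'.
Answer: 3 5

Derivation:
Step 0: DROP seq=0 -> fresh
Step 1: SEND seq=70 -> fresh
Step 2: SEND seq=198 -> fresh
Step 3: SEND seq=0 -> retransmit
Step 4: SEND seq=2000 -> fresh
Step 5: SEND seq=0 -> retransmit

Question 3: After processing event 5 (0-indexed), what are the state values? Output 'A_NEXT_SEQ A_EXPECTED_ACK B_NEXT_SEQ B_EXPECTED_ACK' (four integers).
After event 0: A_seq=70 A_ack=2000 B_seq=2000 B_ack=0
After event 1: A_seq=198 A_ack=2000 B_seq=2000 B_ack=0
After event 2: A_seq=354 A_ack=2000 B_seq=2000 B_ack=0
After event 3: A_seq=354 A_ack=2000 B_seq=2000 B_ack=354
After event 4: A_seq=354 A_ack=2168 B_seq=2168 B_ack=354
After event 5: A_seq=354 A_ack=2168 B_seq=2168 B_ack=354

354 2168 2168 354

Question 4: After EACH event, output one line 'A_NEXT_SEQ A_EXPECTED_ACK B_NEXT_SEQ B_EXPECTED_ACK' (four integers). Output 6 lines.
70 2000 2000 0
198 2000 2000 0
354 2000 2000 0
354 2000 2000 354
354 2168 2168 354
354 2168 2168 354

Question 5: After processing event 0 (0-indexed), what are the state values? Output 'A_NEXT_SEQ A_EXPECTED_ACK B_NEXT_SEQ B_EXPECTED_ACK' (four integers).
After event 0: A_seq=70 A_ack=2000 B_seq=2000 B_ack=0

70 2000 2000 0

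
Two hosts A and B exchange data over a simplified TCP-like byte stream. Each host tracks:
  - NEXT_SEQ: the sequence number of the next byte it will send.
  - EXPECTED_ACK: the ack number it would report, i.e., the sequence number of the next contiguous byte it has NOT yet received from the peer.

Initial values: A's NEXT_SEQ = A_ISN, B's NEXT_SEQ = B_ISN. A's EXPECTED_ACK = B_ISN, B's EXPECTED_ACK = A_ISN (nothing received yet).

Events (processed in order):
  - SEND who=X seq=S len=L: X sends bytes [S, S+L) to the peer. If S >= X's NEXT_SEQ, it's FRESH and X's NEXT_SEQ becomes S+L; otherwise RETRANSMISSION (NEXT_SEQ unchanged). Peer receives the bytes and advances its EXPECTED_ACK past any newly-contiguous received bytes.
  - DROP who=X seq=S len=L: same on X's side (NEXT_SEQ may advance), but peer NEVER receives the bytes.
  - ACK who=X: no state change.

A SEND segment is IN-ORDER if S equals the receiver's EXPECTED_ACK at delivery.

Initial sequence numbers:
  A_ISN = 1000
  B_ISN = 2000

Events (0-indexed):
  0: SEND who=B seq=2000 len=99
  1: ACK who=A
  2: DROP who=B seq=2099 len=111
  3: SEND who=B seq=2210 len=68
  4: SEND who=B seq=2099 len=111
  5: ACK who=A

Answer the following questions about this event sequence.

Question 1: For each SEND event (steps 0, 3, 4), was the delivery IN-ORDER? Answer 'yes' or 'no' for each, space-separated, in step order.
Step 0: SEND seq=2000 -> in-order
Step 3: SEND seq=2210 -> out-of-order
Step 4: SEND seq=2099 -> in-order

Answer: yes no yes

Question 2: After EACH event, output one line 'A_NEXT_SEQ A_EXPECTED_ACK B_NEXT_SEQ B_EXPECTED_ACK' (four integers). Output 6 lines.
1000 2099 2099 1000
1000 2099 2099 1000
1000 2099 2210 1000
1000 2099 2278 1000
1000 2278 2278 1000
1000 2278 2278 1000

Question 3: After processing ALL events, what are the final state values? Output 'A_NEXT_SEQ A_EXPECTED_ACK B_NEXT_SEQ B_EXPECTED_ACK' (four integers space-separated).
After event 0: A_seq=1000 A_ack=2099 B_seq=2099 B_ack=1000
After event 1: A_seq=1000 A_ack=2099 B_seq=2099 B_ack=1000
After event 2: A_seq=1000 A_ack=2099 B_seq=2210 B_ack=1000
After event 3: A_seq=1000 A_ack=2099 B_seq=2278 B_ack=1000
After event 4: A_seq=1000 A_ack=2278 B_seq=2278 B_ack=1000
After event 5: A_seq=1000 A_ack=2278 B_seq=2278 B_ack=1000

Answer: 1000 2278 2278 1000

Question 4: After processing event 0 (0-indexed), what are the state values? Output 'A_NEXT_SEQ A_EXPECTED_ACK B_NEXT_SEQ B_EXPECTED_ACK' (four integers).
After event 0: A_seq=1000 A_ack=2099 B_seq=2099 B_ack=1000

1000 2099 2099 1000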